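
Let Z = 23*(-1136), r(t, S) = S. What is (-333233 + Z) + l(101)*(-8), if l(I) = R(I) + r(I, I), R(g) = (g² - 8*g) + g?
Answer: -436121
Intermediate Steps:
Z = -26128
R(g) = g² - 7*g
l(I) = I + I*(-7 + I) (l(I) = I*(-7 + I) + I = I + I*(-7 + I))
(-333233 + Z) + l(101)*(-8) = (-333233 - 26128) + (101*(-6 + 101))*(-8) = -359361 + (101*95)*(-8) = -359361 + 9595*(-8) = -359361 - 76760 = -436121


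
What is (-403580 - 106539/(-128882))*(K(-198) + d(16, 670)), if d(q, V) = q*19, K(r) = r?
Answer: -2756746824113/64441 ≈ -4.2779e+7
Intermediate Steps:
d(q, V) = 19*q
(-403580 - 106539/(-128882))*(K(-198) + d(16, 670)) = (-403580 - 106539/(-128882))*(-198 + 19*16) = (-403580 - 106539*(-1/128882))*(-198 + 304) = (-403580 + 106539/128882)*106 = -52014091021/128882*106 = -2756746824113/64441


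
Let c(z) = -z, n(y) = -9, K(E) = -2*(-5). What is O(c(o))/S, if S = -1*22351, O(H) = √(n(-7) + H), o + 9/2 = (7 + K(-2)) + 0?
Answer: -I*√86/44702 ≈ -0.00020745*I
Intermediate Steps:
K(E) = 10
o = 25/2 (o = -9/2 + ((7 + 10) + 0) = -9/2 + (17 + 0) = -9/2 + 17 = 25/2 ≈ 12.500)
O(H) = √(-9 + H)
S = -22351
O(c(o))/S = √(-9 - 1*25/2)/(-22351) = √(-9 - 25/2)*(-1/22351) = √(-43/2)*(-1/22351) = (I*√86/2)*(-1/22351) = -I*√86/44702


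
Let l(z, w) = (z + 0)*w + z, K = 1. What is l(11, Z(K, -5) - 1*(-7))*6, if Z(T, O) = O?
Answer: 198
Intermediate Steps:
l(z, w) = z + w*z (l(z, w) = z*w + z = w*z + z = z + w*z)
l(11, Z(K, -5) - 1*(-7))*6 = (11*(1 + (-5 - 1*(-7))))*6 = (11*(1 + (-5 + 7)))*6 = (11*(1 + 2))*6 = (11*3)*6 = 33*6 = 198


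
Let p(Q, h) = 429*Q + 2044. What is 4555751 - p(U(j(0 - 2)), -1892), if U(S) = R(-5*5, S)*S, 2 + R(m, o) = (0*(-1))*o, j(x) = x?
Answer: 4551991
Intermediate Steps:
R(m, o) = -2 (R(m, o) = -2 + (0*(-1))*o = -2 + 0*o = -2 + 0 = -2)
U(S) = -2*S
p(Q, h) = 2044 + 429*Q
4555751 - p(U(j(0 - 2)), -1892) = 4555751 - (2044 + 429*(-2*(0 - 2))) = 4555751 - (2044 + 429*(-2*(-2))) = 4555751 - (2044 + 429*4) = 4555751 - (2044 + 1716) = 4555751 - 1*3760 = 4555751 - 3760 = 4551991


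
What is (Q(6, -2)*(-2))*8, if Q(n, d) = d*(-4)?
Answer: -128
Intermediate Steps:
Q(n, d) = -4*d
(Q(6, -2)*(-2))*8 = (-4*(-2)*(-2))*8 = (8*(-2))*8 = -16*8 = -128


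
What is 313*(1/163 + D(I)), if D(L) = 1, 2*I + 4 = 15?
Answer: 51332/163 ≈ 314.92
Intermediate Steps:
I = 11/2 (I = -2 + (1/2)*15 = -2 + 15/2 = 11/2 ≈ 5.5000)
313*(1/163 + D(I)) = 313*(1/163 + 1) = 313*(164/163) = 51332/163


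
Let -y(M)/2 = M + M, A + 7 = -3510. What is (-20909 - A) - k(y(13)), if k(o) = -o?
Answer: -17444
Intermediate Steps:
A = -3517 (A = -7 - 3510 = -3517)
y(M) = -4*M (y(M) = -2*(M + M) = -4*M)
(-20909 - A) - k(y(13)) = (-20909 - 1*(-3517)) - (-1)*(-4*13) = (-20909 + 3517) - (-1)*(-52) = -17392 - 1*52 = -17392 - 52 = -17444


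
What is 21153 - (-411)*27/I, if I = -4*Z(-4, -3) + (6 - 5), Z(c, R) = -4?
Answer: 370698/17 ≈ 21806.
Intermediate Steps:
I = 17 (I = -4*(-4) + (6 - 5) = 16 + 1 = 17)
21153 - (-411)*27/I = 21153 - (-411)*27/17 = 21153 - 1*(-11097/17) = 21153 + 11097/17 = 370698/17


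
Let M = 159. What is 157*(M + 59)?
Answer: 34226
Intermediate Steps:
157*(M + 59) = 157*(159 + 59) = 157*218 = 34226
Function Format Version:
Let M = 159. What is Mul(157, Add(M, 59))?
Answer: 34226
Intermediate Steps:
Mul(157, Add(M, 59)) = Mul(157, Add(159, 59)) = Mul(157, 218) = 34226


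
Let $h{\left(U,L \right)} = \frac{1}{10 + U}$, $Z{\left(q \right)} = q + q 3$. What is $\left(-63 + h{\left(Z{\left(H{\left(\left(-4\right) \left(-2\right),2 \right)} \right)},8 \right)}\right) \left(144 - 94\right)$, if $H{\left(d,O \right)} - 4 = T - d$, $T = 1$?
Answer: $-3175$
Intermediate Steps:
$H{\left(d,O \right)} = 5 - d$ ($H{\left(d,O \right)} = 4 - \left(-1 + d\right) = 5 - d$)
$Z{\left(q \right)} = 4 q$ ($Z{\left(q \right)} = q + 3 q = 4 q$)
$\left(-63 + h{\left(Z{\left(H{\left(\left(-4\right) \left(-2\right),2 \right)} \right)},8 \right)}\right) \left(144 - 94\right) = \left(-63 + \frac{1}{10 + 4 \left(5 - \left(-4\right) \left(-2\right)\right)}\right) \left(144 - 94\right) = \left(-63 + \frac{1}{10 + 4 \left(5 - 8\right)}\right) 50 = \left(-63 + \frac{1}{10 + 4 \left(-3\right)}\right) 50 = \left(-63 + \frac{1}{10 - 12}\right) 50 = \left(-63 + \frac{1}{-2}\right) 50 = \left(-63 - \frac{1}{2}\right) 50 = \left(- \frac{127}{2}\right) 50 = -3175$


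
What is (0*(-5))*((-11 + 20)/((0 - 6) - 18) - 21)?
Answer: 0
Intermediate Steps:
(0*(-5))*((-11 + 20)/((0 - 6) - 18) - 21) = 0*(9/(-6 - 18) - 21) = 0*(9/(-24) - 21) = 0*(9*(-1/24) - 21) = 0*(-3/8 - 21) = 0*(-171/8) = 0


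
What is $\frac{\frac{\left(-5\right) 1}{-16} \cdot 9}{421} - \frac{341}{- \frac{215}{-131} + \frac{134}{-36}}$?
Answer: $\frac{5416490223}{33053552} \approx 163.87$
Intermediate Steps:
$\frac{\frac{\left(-5\right) 1}{-16} \cdot 9}{421} - \frac{341}{- \frac{215}{-131} + \frac{134}{-36}} = \left(-5\right) \left(- \frac{1}{16}\right) 9 \cdot \frac{1}{421} - \frac{341}{\left(-215\right) \left(- \frac{1}{131}\right) + 134 \left(- \frac{1}{36}\right)} = \frac{5}{16} \cdot 9 \cdot \frac{1}{421} - \frac{341}{\frac{215}{131} - \frac{67}{18}} = \frac{45}{16} \cdot \frac{1}{421} - \frac{341}{- \frac{4907}{2358}} = \frac{45}{6736} - - \frac{804078}{4907} = \frac{45}{6736} + \frac{804078}{4907} = \frac{5416490223}{33053552}$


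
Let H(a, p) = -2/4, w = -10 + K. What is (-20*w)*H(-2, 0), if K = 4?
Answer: -60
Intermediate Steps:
w = -6 (w = -10 + 4 = -6)
H(a, p) = -½ (H(a, p) = -2*¼ = -½)
(-20*w)*H(-2, 0) = -20*(-6)*(-½) = 120*(-½) = -60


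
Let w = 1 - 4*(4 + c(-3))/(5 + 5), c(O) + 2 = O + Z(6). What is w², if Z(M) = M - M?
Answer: 49/25 ≈ 1.9600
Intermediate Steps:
Z(M) = 0
c(O) = -2 + O (c(O) = -2 + (O + 0) = -2 + O)
w = 7/5 (w = 1 - 4*(4 + (-2 - 3))/(5 + 5) = 1 - 4*(4 - 5)/10 = 1 - (-4)/10 = 1 - 4*(-⅒) = 1 + ⅖ = 7/5 ≈ 1.4000)
w² = (7/5)² = 49/25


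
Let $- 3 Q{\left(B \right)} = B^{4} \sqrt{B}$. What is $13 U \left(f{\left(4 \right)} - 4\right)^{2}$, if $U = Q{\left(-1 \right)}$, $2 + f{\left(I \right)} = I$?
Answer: $- \frac{52 i}{3} \approx - 17.333 i$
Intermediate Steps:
$f{\left(I \right)} = -2 + I$
$Q{\left(B \right)} = - \frac{B^{\frac{9}{2}}}{3}$ ($Q{\left(B \right)} = - \frac{B^{4} \sqrt{B}}{3} = - \frac{B^{\frac{9}{2}}}{3}$)
$U = - \frac{i}{3}$ ($U = - \frac{\left(-1\right)^{\frac{9}{2}}}{3} = - \frac{i}{3} \approx - 0.33333 i$)
$13 U \left(f{\left(4 \right)} - 4\right)^{2} = 13 \left(- \frac{i}{3}\right) \left(\left(-2 + 4\right) - 4\right)^{2} = - \frac{13 i}{3} \left(2 - 4\right)^{2} = - \frac{13 i}{3} \left(-2\right)^{2} = - \frac{13 i}{3} \cdot 4 = - \frac{52 i}{3}$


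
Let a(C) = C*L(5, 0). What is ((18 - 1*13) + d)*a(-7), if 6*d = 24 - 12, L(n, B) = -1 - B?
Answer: 49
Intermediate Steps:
a(C) = -C (a(C) = C*(-1 - 1*0) = C*(-1 + 0) = C*(-1) = -C)
d = 2 (d = (24 - 12)/6 = (1/6)*12 = 2)
((18 - 1*13) + d)*a(-7) = ((18 - 1*13) + 2)*(-1*(-7)) = ((18 - 13) + 2)*7 = (5 + 2)*7 = 7*7 = 49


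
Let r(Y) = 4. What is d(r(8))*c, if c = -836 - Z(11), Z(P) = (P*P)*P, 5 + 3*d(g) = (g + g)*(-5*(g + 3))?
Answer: 205865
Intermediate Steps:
d(g) = -5/3 + 2*g*(-15 - 5*g)/3 (d(g) = -5/3 + ((g + g)*(-5*(g + 3)))/3 = -5/3 + ((2*g)*(-5*(3 + g)))/3 = -5/3 + ((2*g)*(-15 - 5*g))/3 = -5/3 + (2*g*(-15 - 5*g))/3 = -5/3 + 2*g*(-15 - 5*g)/3)
Z(P) = P**3 (Z(P) = P**2*P = P**3)
c = -2167 (c = -836 - 1*11**3 = -836 - 1*1331 = -836 - 1331 = -2167)
d(r(8))*c = (-5/3 - 10*4 - 10/3*4**2)*(-2167) = (-5/3 - 40 - 10/3*16)*(-2167) = (-5/3 - 40 - 160/3)*(-2167) = -95*(-2167) = 205865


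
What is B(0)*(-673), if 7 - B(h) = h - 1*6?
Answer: -8749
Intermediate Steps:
B(h) = 13 - h (B(h) = 7 - (h - 1*6) = 7 - (h - 6) = 7 - (-6 + h) = 7 + (6 - h) = 13 - h)
B(0)*(-673) = (13 - 1*0)*(-673) = (13 + 0)*(-673) = 13*(-673) = -8749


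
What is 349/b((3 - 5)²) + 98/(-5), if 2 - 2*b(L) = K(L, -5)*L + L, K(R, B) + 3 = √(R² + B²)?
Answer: -22347/695 - 698*√41/139 ≈ -64.308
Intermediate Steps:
K(R, B) = -3 + √(B² + R²) (K(R, B) = -3 + √(R² + B²) = -3 + √(B² + R²))
b(L) = 1 - L/2 - L*(-3 + √(25 + L²))/2 (b(L) = 1 - ((-3 + √((-5)² + L²))*L + L)/2 = 1 - ((-3 + √(25 + L²))*L + L)/2 = 1 - (L*(-3 + √(25 + L²)) + L)/2 = 1 - (L + L*(-3 + √(25 + L²)))/2 = 1 + (-L/2 - L*(-3 + √(25 + L²))/2) = 1 - L/2 - L*(-3 + √(25 + L²))/2)
349/b((3 - 5)²) + 98/(-5) = 349/(1 + (3 - 5)² - (3 - 5)²*√(25 + ((3 - 5)²)²)/2) + 98/(-5) = 349/(1 + (-2)² - ½*(-2)²*√(25 + ((-2)²)²)) + 98*(-⅕) = 349/(1 + 4 - ½*4*√(25 + 4²)) - 98/5 = 349/(1 + 4 - ½*4*√(25 + 16)) - 98/5 = 349/(1 + 4 - ½*4*√41) - 98/5 = 349/(1 + 4 - 2*√41) - 98/5 = 349/(5 - 2*√41) - 98/5 = -98/5 + 349/(5 - 2*√41)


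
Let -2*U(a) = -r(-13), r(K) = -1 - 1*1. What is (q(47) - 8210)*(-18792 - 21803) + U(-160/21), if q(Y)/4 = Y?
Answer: 325653089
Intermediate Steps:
q(Y) = 4*Y
r(K) = -2 (r(K) = -1 - 1 = -2)
U(a) = -1 (U(a) = -(-1)*(-2)/2 = -1/2*2 = -1)
(q(47) - 8210)*(-18792 - 21803) + U(-160/21) = (4*47 - 8210)*(-18792 - 21803) - 1 = (188 - 8210)*(-40595) - 1 = -8022*(-40595) - 1 = 325653090 - 1 = 325653089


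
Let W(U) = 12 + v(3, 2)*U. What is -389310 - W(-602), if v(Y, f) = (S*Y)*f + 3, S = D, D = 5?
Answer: -369456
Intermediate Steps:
S = 5
v(Y, f) = 3 + 5*Y*f (v(Y, f) = (5*Y)*f + 3 = 5*Y*f + 3 = 3 + 5*Y*f)
W(U) = 12 + 33*U (W(U) = 12 + (3 + 5*3*2)*U = 12 + (3 + 30)*U = 12 + 33*U)
-389310 - W(-602) = -389310 - (12 + 33*(-602)) = -389310 - (12 - 19866) = -389310 - 1*(-19854) = -389310 + 19854 = -369456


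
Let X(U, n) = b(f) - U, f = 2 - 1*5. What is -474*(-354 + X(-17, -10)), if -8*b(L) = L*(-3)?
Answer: 641085/4 ≈ 1.6027e+5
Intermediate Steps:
f = -3 (f = 2 - 5 = -3)
b(L) = 3*L/8 (b(L) = -L*(-3)/8 = -(-3)*L/8 = 3*L/8)
X(U, n) = -9/8 - U (X(U, n) = (3/8)*(-3) - U = -9/8 - U)
-474*(-354 + X(-17, -10)) = -474*(-354 + (-9/8 - 1*(-17))) = -474*(-354 + (-9/8 + 17)) = -474*(-354 + 127/8) = -474*(-2705/8) = 641085/4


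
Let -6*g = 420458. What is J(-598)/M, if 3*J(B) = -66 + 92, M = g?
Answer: -26/210229 ≈ -0.00012367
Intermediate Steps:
g = -210229/3 (g = -⅙*420458 = -210229/3 ≈ -70076.)
M = -210229/3 ≈ -70076.
J(B) = 26/3 (J(B) = (-66 + 92)/3 = (⅓)*26 = 26/3)
J(-598)/M = 26/(3*(-210229/3)) = (26/3)*(-3/210229) = -26/210229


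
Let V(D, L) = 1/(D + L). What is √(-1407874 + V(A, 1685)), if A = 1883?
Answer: I*√1120194658113/892 ≈ 1186.5*I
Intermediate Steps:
√(-1407874 + V(A, 1685)) = √(-1407874 + 1/(1883 + 1685)) = √(-1407874 + 1/3568) = √(-5023294431/3568) = I*√1120194658113/892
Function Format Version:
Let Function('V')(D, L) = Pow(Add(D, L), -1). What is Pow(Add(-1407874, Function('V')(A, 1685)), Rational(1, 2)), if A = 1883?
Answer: Mul(Rational(1, 892), I, Pow(1120194658113, Rational(1, 2))) ≈ Mul(1186.5, I)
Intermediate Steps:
Pow(Add(-1407874, Function('V')(A, 1685)), Rational(1, 2)) = Pow(Add(-1407874, Pow(Add(1883, 1685), -1)), Rational(1, 2)) = Pow(Add(-1407874, Pow(3568, -1)), Rational(1, 2)) = Pow(Add(-1407874, Rational(1, 3568)), Rational(1, 2)) = Pow(Rational(-5023294431, 3568), Rational(1, 2)) = Mul(Rational(1, 892), I, Pow(1120194658113, Rational(1, 2)))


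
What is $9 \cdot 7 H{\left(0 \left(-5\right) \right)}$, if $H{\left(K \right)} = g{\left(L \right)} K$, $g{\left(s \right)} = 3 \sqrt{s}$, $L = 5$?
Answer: $0$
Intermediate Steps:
$H{\left(K \right)} = 3 K \sqrt{5}$ ($H{\left(K \right)} = 3 \sqrt{5} K = 3 K \sqrt{5}$)
$9 \cdot 7 H{\left(0 \left(-5\right) \right)} = 9 \cdot 7 \cdot 3 \cdot 0 \left(-5\right) \sqrt{5} = 63 \cdot 3 \cdot 0 \sqrt{5} = 63 \cdot 0 = 0$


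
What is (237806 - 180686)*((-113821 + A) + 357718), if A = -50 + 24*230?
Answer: 14243843040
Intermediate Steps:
A = 5470 (A = -50 + 5520 = 5470)
(237806 - 180686)*((-113821 + A) + 357718) = (237806 - 180686)*((-113821 + 5470) + 357718) = 57120*(-108351 + 357718) = 57120*249367 = 14243843040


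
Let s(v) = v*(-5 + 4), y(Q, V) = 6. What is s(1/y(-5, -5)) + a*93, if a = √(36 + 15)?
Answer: -⅙ + 93*√51 ≈ 663.99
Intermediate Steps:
a = √51 ≈ 7.1414
s(v) = -v (s(v) = v*(-1) = -v)
s(1/y(-5, -5)) + a*93 = -1/6 + √51*93 = -1*⅙ + 93*√51 = -⅙ + 93*√51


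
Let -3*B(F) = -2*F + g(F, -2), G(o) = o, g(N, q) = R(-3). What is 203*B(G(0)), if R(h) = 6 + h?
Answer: -203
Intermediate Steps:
g(N, q) = 3 (g(N, q) = 6 - 3 = 3)
B(F) = -1 + 2*F/3 (B(F) = -(-2*F + 3)/3 = -(3 - 2*F)/3 = -1 + 2*F/3)
203*B(G(0)) = 203*(-1 + (⅔)*0) = 203*(-1 + 0) = 203*(-1) = -203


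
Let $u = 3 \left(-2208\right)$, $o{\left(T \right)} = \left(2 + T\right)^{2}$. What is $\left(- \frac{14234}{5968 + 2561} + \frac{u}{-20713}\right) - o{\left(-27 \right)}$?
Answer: $- \frac{110651568371}{176661177} \approx -626.35$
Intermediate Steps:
$u = -6624$
$\left(- \frac{14234}{5968 + 2561} + \frac{u}{-20713}\right) - o{\left(-27 \right)} = \left(- \frac{14234}{5968 + 2561} - \frac{6624}{-20713}\right) - \left(2 - 27\right)^{2} = \left(- \frac{14234}{8529} - - \frac{6624}{20713}\right) - \left(-25\right)^{2} = \left(\left(-14234\right) \frac{1}{8529} + \frac{6624}{20713}\right) - 625 = \left(- \frac{14234}{8529} + \frac{6624}{20713}\right) - 625 = - \frac{238332746}{176661177} - 625 = - \frac{110651568371}{176661177}$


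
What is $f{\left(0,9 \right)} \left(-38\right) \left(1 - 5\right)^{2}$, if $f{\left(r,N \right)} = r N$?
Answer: $0$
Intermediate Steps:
$f{\left(r,N \right)} = N r$
$f{\left(0,9 \right)} \left(-38\right) \left(1 - 5\right)^{2} = 9 \cdot 0 \left(-38\right) \left(1 - 5\right)^{2} = 0 \left(-38\right) \left(-4\right)^{2} = 0 \cdot 16 = 0$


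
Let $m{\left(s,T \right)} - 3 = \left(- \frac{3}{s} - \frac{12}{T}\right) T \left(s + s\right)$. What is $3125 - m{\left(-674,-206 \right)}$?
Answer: $-14290$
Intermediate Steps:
$m{\left(s,T \right)} = 3 + 2 T s \left(- \frac{12}{T} - \frac{3}{s}\right)$ ($m{\left(s,T \right)} = 3 + \left(- \frac{3}{s} - \frac{12}{T}\right) T \left(s + s\right) = 3 + \left(- \frac{12}{T} - \frac{3}{s}\right) T 2 s = 3 + \left(- \frac{12}{T} - \frac{3}{s}\right) 2 T s = 3 + 2 T s \left(- \frac{12}{T} - \frac{3}{s}\right)$)
$3125 - m{\left(-674,-206 \right)} = 3125 - \left(3 - -16176 - -1236\right) = 3125 - \left(3 + 16176 + 1236\right) = 3125 - 17415 = -14290$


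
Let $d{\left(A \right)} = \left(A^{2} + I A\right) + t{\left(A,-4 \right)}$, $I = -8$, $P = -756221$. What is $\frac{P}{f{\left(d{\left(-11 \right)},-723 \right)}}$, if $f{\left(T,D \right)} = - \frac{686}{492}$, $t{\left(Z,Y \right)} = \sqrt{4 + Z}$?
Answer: $\frac{186030366}{343} \approx 5.4236 \cdot 10^{5}$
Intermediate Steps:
$d{\left(A \right)} = A^{2} + \sqrt{4 + A} - 8 A$ ($d{\left(A \right)} = \left(A^{2} - 8 A\right) + \sqrt{4 + A} = A^{2} + \sqrt{4 + A} - 8 A$)
$f{\left(T,D \right)} = - \frac{343}{246}$ ($f{\left(T,D \right)} = \left(-686\right) \frac{1}{492} = - \frac{343}{246}$)
$\frac{P}{f{\left(d{\left(-11 \right)},-723 \right)}} = - \frac{756221}{- \frac{343}{246}} = \left(-756221\right) \left(- \frac{246}{343}\right) = \frac{186030366}{343}$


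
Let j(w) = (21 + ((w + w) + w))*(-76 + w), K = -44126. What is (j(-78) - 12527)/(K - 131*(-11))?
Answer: -4055/8537 ≈ -0.47499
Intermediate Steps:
j(w) = (-76 + w)*(21 + 3*w) (j(w) = (21 + (2*w + w))*(-76 + w) = (21 + 3*w)*(-76 + w) = (-76 + w)*(21 + 3*w))
(j(-78) - 12527)/(K - 131*(-11)) = ((-1596 - 207*(-78) + 3*(-78)²) - 12527)/(-44126 - 131*(-11)) = ((-1596 + 16146 + 3*6084) - 12527)/(-44126 + 1441) = ((-1596 + 16146 + 18252) - 12527)/(-42685) = (32802 - 12527)*(-1/42685) = 20275*(-1/42685) = -4055/8537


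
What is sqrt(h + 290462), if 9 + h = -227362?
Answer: sqrt(63091) ≈ 251.18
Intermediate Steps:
h = -227371 (h = -9 - 227362 = -227371)
sqrt(h + 290462) = sqrt(-227371 + 290462) = sqrt(63091)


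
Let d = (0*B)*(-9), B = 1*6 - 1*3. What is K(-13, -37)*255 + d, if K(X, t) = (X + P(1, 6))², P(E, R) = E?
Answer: 36720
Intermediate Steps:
B = 3 (B = 6 - 3 = 3)
K(X, t) = (1 + X)² (K(X, t) = (X + 1)² = (1 + X)²)
d = 0 (d = (0*3)*(-9) = 0*(-9) = 0)
K(-13, -37)*255 + d = (1 - 13)²*255 + 0 = (-12)²*255 + 0 = 144*255 + 0 = 36720 + 0 = 36720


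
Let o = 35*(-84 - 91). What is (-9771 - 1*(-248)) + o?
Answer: -15648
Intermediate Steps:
o = -6125 (o = 35*(-175) = -6125)
(-9771 - 1*(-248)) + o = (-9771 - 1*(-248)) - 6125 = (-9771 + 248) - 6125 = -9523 - 6125 = -15648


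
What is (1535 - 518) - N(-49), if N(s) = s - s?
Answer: 1017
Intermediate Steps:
N(s) = 0
(1535 - 518) - N(-49) = (1535 - 518) - 1*0 = 1017 + 0 = 1017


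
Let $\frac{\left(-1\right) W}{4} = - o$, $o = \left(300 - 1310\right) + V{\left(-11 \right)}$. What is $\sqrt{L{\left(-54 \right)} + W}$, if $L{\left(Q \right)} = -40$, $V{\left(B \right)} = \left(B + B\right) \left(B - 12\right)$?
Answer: $2 i \sqrt{514} \approx 45.343 i$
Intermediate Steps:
$V{\left(B \right)} = 2 B \left(-12 + B\right)$
$o = -504$ ($o = \left(300 - 1310\right) + 2 \left(-11\right) \left(-12 - 11\right) = -1010 + 2 \left(-11\right) \left(-23\right) = -1010 + 506 = -504$)
$W = -2016$ ($W = - 4 \left(\left(-1\right) \left(-504\right)\right) = \left(-4\right) 504 = -2016$)
$\sqrt{L{\left(-54 \right)} + W} = \sqrt{-40 - 2016} = \sqrt{-2056} = 2 i \sqrt{514}$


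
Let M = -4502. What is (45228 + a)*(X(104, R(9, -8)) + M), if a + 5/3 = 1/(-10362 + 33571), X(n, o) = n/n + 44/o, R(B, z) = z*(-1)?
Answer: -4718737410129/23209 ≈ -2.0331e+8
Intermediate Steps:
R(B, z) = -z
X(n, o) = 1 + 44/o
a = -116042/69627 (a = -5/3 + 1/(-10362 + 33571) = -5/3 + 1/23209 = -116042/69627 ≈ -1.6666)
(45228 + a)*(X(104, R(9, -8)) + M) = (45228 - 116042/69627)*((44 - 1*(-8))/((-1*(-8))) - 4502) = 3148973914*((44 + 8)/8 - 4502)/69627 = 3148973914*((⅛)*52 - 4502)/69627 = 3148973914*(13/2 - 4502)/69627 = (3148973914/69627)*(-8991/2) = -4718737410129/23209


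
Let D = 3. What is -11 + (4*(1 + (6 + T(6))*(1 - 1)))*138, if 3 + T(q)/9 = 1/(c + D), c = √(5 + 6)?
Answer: 541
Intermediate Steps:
c = √11 ≈ 3.3166
T(q) = -27 + 9/(3 + √11) (T(q) = -27 + 9/(√11 + 3) = -27 + 9/(3 + √11))
-11 + (4*(1 + (6 + T(6))*(1 - 1)))*138 = -11 + (4*(1 + (6 + (-81/2 + 9*√11/2))*(1 - 1)))*138 = -11 + (4*(1 + (-69/2 + 9*√11/2)*0))*138 = -11 + (4*(1 + 0))*138 = -11 + (4*1)*138 = -11 + 4*138 = -11 + 552 = 541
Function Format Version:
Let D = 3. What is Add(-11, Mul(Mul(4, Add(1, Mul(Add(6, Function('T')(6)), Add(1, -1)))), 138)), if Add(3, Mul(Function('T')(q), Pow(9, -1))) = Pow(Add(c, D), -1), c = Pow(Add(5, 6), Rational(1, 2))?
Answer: 541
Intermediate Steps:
c = Pow(11, Rational(1, 2)) ≈ 3.3166
Function('T')(q) = Add(-27, Mul(9, Pow(Add(3, Pow(11, Rational(1, 2))), -1))) (Function('T')(q) = Add(-27, Mul(9, Pow(Add(Pow(11, Rational(1, 2)), 3), -1))) = Add(-27, Mul(9, Pow(Add(3, Pow(11, Rational(1, 2))), -1))))
Add(-11, Mul(Mul(4, Add(1, Mul(Add(6, Function('T')(6)), Add(1, -1)))), 138)) = Add(-11, Mul(Mul(4, Add(1, Mul(Add(6, Add(Rational(-81, 2), Mul(Rational(9, 2), Pow(11, Rational(1, 2))))), Add(1, -1)))), 138)) = Add(-11, Mul(Mul(4, Add(1, Mul(Add(Rational(-69, 2), Mul(Rational(9, 2), Pow(11, Rational(1, 2)))), 0))), 138)) = Add(-11, Mul(Mul(4, Add(1, 0)), 138)) = Add(-11, Mul(Mul(4, 1), 138)) = Add(-11, Mul(4, 138)) = Add(-11, 552) = 541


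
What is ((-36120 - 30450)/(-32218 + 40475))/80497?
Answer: -66570/664663729 ≈ -0.00010016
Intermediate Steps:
((-36120 - 30450)/(-32218 + 40475))/80497 = -66570/8257*(1/80497) = -66570*1/8257*(1/80497) = -66570/8257*1/80497 = -66570/664663729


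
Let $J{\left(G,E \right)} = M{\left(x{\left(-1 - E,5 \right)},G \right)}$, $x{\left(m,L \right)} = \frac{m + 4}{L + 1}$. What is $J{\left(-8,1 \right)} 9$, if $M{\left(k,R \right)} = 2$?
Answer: $18$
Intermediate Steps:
$x{\left(m,L \right)} = \frac{4 + m}{1 + L}$
$J{\left(G,E \right)} = 2$
$J{\left(-8,1 \right)} 9 = 2 \cdot 9 = 18$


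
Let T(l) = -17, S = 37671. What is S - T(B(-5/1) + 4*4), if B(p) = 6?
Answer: 37688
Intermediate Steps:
S - T(B(-5/1) + 4*4) = 37671 - 1*(-17) = 37671 + 17 = 37688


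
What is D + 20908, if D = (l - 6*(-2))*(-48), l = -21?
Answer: 21340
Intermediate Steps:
D = 432 (D = (-21 - 6*(-2))*(-48) = (-21 + 12)*(-48) = -9*(-48) = 432)
D + 20908 = 432 + 20908 = 21340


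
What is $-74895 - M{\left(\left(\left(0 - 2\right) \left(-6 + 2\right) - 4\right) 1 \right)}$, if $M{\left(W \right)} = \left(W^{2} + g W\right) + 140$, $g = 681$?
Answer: $-77775$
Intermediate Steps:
$M{\left(W \right)} = 140 + W^{2} + 681 W$ ($M{\left(W \right)} = \left(W^{2} + 681 W\right) + 140 = 140 + W^{2} + 681 W$)
$-74895 - M{\left(\left(\left(0 - 2\right) \left(-6 + 2\right) - 4\right) 1 \right)} = -74895 - \left(140 + \left(\left(\left(0 - 2\right) \left(-6 + 2\right) - 4\right) 1\right)^{2} + 681 \left(\left(0 - 2\right) \left(-6 + 2\right) - 4\right) 1\right) = -74895 - \left(140 + \left(\left(\left(-2\right) \left(-4\right) - 4\right) 1\right)^{2} + 681 \left(\left(-2\right) \left(-4\right) - 4\right) 1\right) = -74895 - \left(140 + \left(\left(8 - 4\right) 1\right)^{2} + 681 \left(8 - 4\right) 1\right) = -74895 - \left(140 + \left(4 \cdot 1\right)^{2} + 681 \cdot 4 \cdot 1\right) = -74895 - \left(140 + 4^{2} + 681 \cdot 4\right) = -74895 - \left(140 + 16 + 2724\right) = -74895 - 2880 = -77775$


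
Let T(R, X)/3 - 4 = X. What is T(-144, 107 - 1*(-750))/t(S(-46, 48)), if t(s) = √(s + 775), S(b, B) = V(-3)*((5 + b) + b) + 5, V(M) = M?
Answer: 861*√1041/347 ≈ 80.057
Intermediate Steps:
T(R, X) = 12 + 3*X
S(b, B) = -10 - 6*b (S(b, B) = -3*((5 + b) + b) + 5 = -3*(5 + 2*b) + 5 = (-15 - 6*b) + 5 = -10 - 6*b)
t(s) = √(775 + s)
T(-144, 107 - 1*(-750))/t(S(-46, 48)) = (12 + 3*(107 - 1*(-750)))/(√(775 + (-10 - 6*(-46)))) = (12 + 3*(107 + 750))/(√(775 + (-10 + 276))) = (12 + 3*857)/(√(775 + 266)) = (12 + 2571)/(√1041) = 2583*(√1041/1041) = 861*√1041/347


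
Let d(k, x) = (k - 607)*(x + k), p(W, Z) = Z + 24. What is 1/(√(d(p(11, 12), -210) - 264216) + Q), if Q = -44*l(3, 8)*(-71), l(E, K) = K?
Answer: 176/4399753 - 3*I*√18318/624764926 ≈ 4.0002e-5 - 6.499e-7*I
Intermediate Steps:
p(W, Z) = 24 + Z
d(k, x) = (-607 + k)*(k + x)
Q = 24992 (Q = -44*8*(-71) = -352*(-71) = 24992)
1/(√(d(p(11, 12), -210) - 264216) + Q) = 1/(√(((24 + 12)² - 607*(24 + 12) - 607*(-210) + (24 + 12)*(-210)) - 264216) + 24992) = 1/(√((36² - 607*36 + 127470 + 36*(-210)) - 264216) + 24992) = 1/(√((1296 - 21852 + 127470 - 7560) - 264216) + 24992) = 1/(√(99354 - 264216) + 24992) = 1/(√(-164862) + 24992) = 1/(3*I*√18318 + 24992) = 1/(24992 + 3*I*√18318)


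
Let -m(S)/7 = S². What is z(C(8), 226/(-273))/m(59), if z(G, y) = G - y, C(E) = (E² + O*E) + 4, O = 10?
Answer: -40630/6652191 ≈ -0.0061078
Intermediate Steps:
C(E) = 4 + E² + 10*E (C(E) = (E² + 10*E) + 4 = 4 + E² + 10*E)
m(S) = -7*S²
z(C(8), 226/(-273))/m(59) = ((4 + 8² + 10*8) - 226/(-273))/((-7*59²)) = ((4 + 64 + 80) - 226*(-1)/273)/((-7*3481)) = (148 - 1*(-226/273))/(-24367) = (148 + 226/273)*(-1/24367) = (40630/273)*(-1/24367) = -40630/6652191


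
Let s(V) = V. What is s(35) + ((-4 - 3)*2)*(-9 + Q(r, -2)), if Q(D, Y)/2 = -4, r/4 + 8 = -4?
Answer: 273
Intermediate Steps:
r = -48 (r = -32 + 4*(-4) = -32 - 16 = -48)
Q(D, Y) = -8 (Q(D, Y) = 2*(-4) = -8)
s(35) + ((-4 - 3)*2)*(-9 + Q(r, -2)) = 35 + ((-4 - 3)*2)*(-9 - 8) = 35 - 7*2*(-17) = 35 - 14*(-17) = 35 + 238 = 273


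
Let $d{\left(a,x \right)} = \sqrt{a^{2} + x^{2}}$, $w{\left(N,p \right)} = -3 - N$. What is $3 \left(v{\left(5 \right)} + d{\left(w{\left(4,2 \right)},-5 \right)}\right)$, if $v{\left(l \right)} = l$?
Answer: $15 + 3 \sqrt{74} \approx 40.807$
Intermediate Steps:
$3 \left(v{\left(5 \right)} + d{\left(w{\left(4,2 \right)},-5 \right)}\right) = 3 \left(5 + \sqrt{\left(-3 - 4\right)^{2} + \left(-5\right)^{2}}\right) = 3 \left(5 + \sqrt{\left(-3 - 4\right)^{2} + 25}\right) = 3 \left(5 + \sqrt{\left(-7\right)^{2} + 25}\right) = 3 \left(5 + \sqrt{49 + 25}\right) = 3 \left(5 + \sqrt{74}\right) = 15 + 3 \sqrt{74}$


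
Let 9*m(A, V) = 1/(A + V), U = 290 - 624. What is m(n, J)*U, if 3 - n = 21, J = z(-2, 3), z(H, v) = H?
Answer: 167/90 ≈ 1.8556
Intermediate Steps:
U = -334
J = -2
n = -18 (n = 3 - 1*21 = 3 - 21 = -18)
m(A, V) = 1/(9*(A + V))
m(n, J)*U = (1/(9*(-18 - 2)))*(-334) = ((⅑)/(-20))*(-334) = ((⅑)*(-1/20))*(-334) = -1/180*(-334) = 167/90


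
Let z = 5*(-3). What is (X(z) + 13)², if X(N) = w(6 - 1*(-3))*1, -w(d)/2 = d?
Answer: 25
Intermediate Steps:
w(d) = -2*d
z = -15
X(N) = -18 (X(N) = -2*(6 - 1*(-3))*1 = -2*(6 + 3)*1 = -2*9*1 = -18*1 = -18)
(X(z) + 13)² = (-18 + 13)² = (-5)² = 25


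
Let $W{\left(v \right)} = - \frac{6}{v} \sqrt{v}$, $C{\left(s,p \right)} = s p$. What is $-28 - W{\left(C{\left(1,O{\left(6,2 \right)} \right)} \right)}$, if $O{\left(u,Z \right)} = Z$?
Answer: $-28 + 3 \sqrt{2} \approx -23.757$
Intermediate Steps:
$C{\left(s,p \right)} = p s$
$W{\left(v \right)} = - \frac{6}{\sqrt{v}}$
$-28 - W{\left(C{\left(1,O{\left(6,2 \right)} \right)} \right)} = -28 - - \frac{6}{\sqrt{2}} = -28 - - 6 \frac{\sqrt{2}}{2} = -28 - - 3 \sqrt{2} = -28 + 3 \sqrt{2}$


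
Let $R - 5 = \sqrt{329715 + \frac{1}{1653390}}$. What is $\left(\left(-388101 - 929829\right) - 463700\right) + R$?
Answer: $-1781625 + \frac{\sqrt{100149044258267210}}{551130} \approx -1.7811 \cdot 10^{6}$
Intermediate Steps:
$R = 5 + \frac{\sqrt{100149044258267210}}{551130}$ ($R = 5 + \sqrt{329715 + \frac{1}{1653390}} = 5 + \sqrt{\frac{545147483851}{1653390}} = 5 + \frac{\sqrt{100149044258267210}}{551130} \approx 579.21$)
$\left(\left(-388101 - 929829\right) - 463700\right) + R = \left(\left(-388101 - 929829\right) - 463700\right) + \left(5 + \frac{\sqrt{100149044258267210}}{551130}\right) = \left(-1317930 - 463700\right) + \left(5 + \frac{\sqrt{100149044258267210}}{551130}\right) = -1781630 + \left(5 + \frac{\sqrt{100149044258267210}}{551130}\right) = -1781625 + \frac{\sqrt{100149044258267210}}{551130}$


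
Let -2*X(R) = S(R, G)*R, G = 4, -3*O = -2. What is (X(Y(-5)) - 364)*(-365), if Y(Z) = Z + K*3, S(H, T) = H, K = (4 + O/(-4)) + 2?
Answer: 1291005/8 ≈ 1.6138e+5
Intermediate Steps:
O = ⅔ (O = -⅓*(-2) = ⅔ ≈ 0.66667)
K = 35/6 (K = (4 + (⅔)/(-4)) + 2 = (4 + (⅔)*(-¼)) + 2 = (4 - ⅙) + 2 = 23/6 + 2 = 35/6 ≈ 5.8333)
Y(Z) = 35/2 + Z (Y(Z) = Z + (35/6)*3 = Z + 35/2 = 35/2 + Z)
X(R) = -R²/2 (X(R) = -R*R/2 = -R²/2)
(X(Y(-5)) - 364)*(-365) = (-(35/2 - 5)²/2 - 364)*(-365) = (-(25/2)²/2 - 364)*(-365) = (-½*625/4 - 364)*(-365) = (-625/8 - 364)*(-365) = -3537/8*(-365) = 1291005/8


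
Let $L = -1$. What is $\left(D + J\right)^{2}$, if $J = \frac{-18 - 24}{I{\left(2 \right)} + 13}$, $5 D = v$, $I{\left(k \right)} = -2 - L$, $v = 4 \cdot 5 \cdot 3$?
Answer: $\frac{289}{4} \approx 72.25$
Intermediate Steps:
$v = 60$ ($v = 20 \cdot 3 = 60$)
$I{\left(k \right)} = -1$ ($I{\left(k \right)} = -2 - -1 = -2 + 1 = -1$)
$D = 12$ ($D = \frac{1}{5} \cdot 60 = 12$)
$J = - \frac{7}{2}$ ($J = \frac{-18 - 24}{-1 + 13} = \frac{-18 - 24}{12} = \left(-18 - 24\right) \frac{1}{12} = \left(-42\right) \frac{1}{12} = - \frac{7}{2} \approx -3.5$)
$\left(D + J\right)^{2} = \left(12 - \frac{7}{2}\right)^{2} = \left(\frac{17}{2}\right)^{2} = \frac{289}{4}$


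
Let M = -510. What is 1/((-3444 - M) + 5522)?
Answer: 1/2588 ≈ 0.00038640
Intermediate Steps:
1/((-3444 - M) + 5522) = 1/((-3444 - 1*(-510)) + 5522) = 1/((-3444 + 510) + 5522) = 1/(-2934 + 5522) = 1/2588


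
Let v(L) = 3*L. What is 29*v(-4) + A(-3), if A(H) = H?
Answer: -351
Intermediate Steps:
29*v(-4) + A(-3) = 29*(3*(-4)) - 3 = 29*(-12) - 3 = -348 - 3 = -351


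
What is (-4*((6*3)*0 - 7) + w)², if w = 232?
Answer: 67600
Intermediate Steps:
(-4*((6*3)*0 - 7) + w)² = (-4*((6*3)*0 - 7) + 232)² = (-4*(18*0 - 7) + 232)² = (-4*(0 - 7) + 232)² = (-4*(-7) + 232)² = (28 + 232)² = 260² = 67600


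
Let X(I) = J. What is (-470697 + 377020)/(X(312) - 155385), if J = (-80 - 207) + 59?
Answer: 93677/155613 ≈ 0.60199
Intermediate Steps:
J = -228 (J = -287 + 59 = -228)
X(I) = -228
(-470697 + 377020)/(X(312) - 155385) = (-470697 + 377020)/(-228 - 155385) = -93677/(-155613) = -93677*(-1/155613) = 93677/155613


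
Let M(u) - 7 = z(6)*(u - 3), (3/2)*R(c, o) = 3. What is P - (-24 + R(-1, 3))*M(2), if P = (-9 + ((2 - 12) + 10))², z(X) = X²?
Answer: -557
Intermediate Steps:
R(c, o) = 2 (R(c, o) = (⅔)*3 = 2)
M(u) = -101 + 36*u (M(u) = 7 + 6²*(u - 3) = 7 + 36*(-3 + u) = 7 + (-108 + 36*u) = -101 + 36*u)
P = 81 (P = (-9 + (-10 + 10))² = (-9 + 0)² = (-9)² = 81)
P - (-24 + R(-1, 3))*M(2) = 81 - (-24 + 2)*(-101 + 36*2) = 81 - (-22)*(-101 + 72) = 81 - (-22)*(-29) = 81 - 1*638 = 81 - 638 = -557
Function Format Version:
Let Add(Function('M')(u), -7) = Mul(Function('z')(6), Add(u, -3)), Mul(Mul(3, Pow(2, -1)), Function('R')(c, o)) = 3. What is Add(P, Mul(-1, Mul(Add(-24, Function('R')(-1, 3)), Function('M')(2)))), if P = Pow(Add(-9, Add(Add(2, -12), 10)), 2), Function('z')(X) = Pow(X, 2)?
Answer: -557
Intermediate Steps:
Function('R')(c, o) = 2 (Function('R')(c, o) = Mul(Rational(2, 3), 3) = 2)
Function('M')(u) = Add(-101, Mul(36, u)) (Function('M')(u) = Add(7, Mul(Pow(6, 2), Add(u, -3))) = Add(7, Mul(36, Add(-3, u))) = Add(7, Add(-108, Mul(36, u))) = Add(-101, Mul(36, u)))
P = 81 (P = Pow(Add(-9, Add(-10, 10)), 2) = Pow(Add(-9, 0), 2) = Pow(-9, 2) = 81)
Add(P, Mul(-1, Mul(Add(-24, Function('R')(-1, 3)), Function('M')(2)))) = Add(81, Mul(-1, Mul(Add(-24, 2), Add(-101, Mul(36, 2))))) = Add(81, Mul(-1, Mul(-22, Add(-101, 72)))) = Add(81, Mul(-1, Mul(-22, -29))) = Add(81, Mul(-1, 638)) = Add(81, -638) = -557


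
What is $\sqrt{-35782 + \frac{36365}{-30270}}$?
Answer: $\frac{i \sqrt{1311487107054}}{6054} \approx 189.16 i$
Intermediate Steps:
$\sqrt{-35782 + \frac{36365}{-30270}} = \sqrt{-35782 + 36365 \left(- \frac{1}{30270}\right)} = \sqrt{-35782 - \frac{7273}{6054}} = \sqrt{- \frac{216631501}{6054}} = \frac{i \sqrt{1311487107054}}{6054}$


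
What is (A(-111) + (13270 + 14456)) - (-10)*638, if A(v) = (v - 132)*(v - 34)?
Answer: 69341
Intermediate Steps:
A(v) = (-132 + v)*(-34 + v)
(A(-111) + (13270 + 14456)) - (-10)*638 = ((4488 + (-111)² - 166*(-111)) + (13270 + 14456)) - (-10)*638 = ((4488 + 12321 + 18426) + 27726) - 1*(-6380) = (35235 + 27726) + 6380 = 62961 + 6380 = 69341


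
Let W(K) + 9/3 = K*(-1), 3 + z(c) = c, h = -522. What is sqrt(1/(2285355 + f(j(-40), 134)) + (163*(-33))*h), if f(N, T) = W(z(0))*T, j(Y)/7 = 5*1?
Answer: sqrt(14664909611389369305)/2285355 ≈ 1675.7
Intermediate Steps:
z(c) = -3 + c
j(Y) = 35 (j(Y) = 7*(5*1) = 7*5 = 35)
W(K) = -3 - K (W(K) = -3 + K*(-1) = -3 - K)
f(N, T) = 0 (f(N, T) = (-3 - (-3 + 0))*T = (-3 - 1*(-3))*T = (-3 + 3)*T = 0*T = 0)
sqrt(1/(2285355 + f(j(-40), 134)) + (163*(-33))*h) = sqrt(1/(2285355 + 0) + (163*(-33))*(-522)) = sqrt(1/2285355 - 5379*(-522)) = sqrt(1/2285355 + 2807838) = sqrt(6416906612491/2285355) = sqrt(14664909611389369305)/2285355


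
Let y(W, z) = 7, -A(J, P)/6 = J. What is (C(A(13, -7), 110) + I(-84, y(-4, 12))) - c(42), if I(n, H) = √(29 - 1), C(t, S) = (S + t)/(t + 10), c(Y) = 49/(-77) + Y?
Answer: -7823/187 + 2*√7 ≈ -36.543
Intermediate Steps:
c(Y) = -7/11 + Y (c(Y) = 49*(-1/77) + Y = -7/11 + Y)
A(J, P) = -6*J
C(t, S) = (S + t)/(10 + t)
I(n, H) = 2*√7 (I(n, H) = √28 = 2*√7)
(C(A(13, -7), 110) + I(-84, y(-4, 12))) - c(42) = ((110 - 6*13)/(10 - 6*13) + 2*√7) - (-7/11 + 42) = ((110 - 78)/(10 - 78) + 2*√7) - 1*455/11 = (32/(-68) + 2*√7) - 455/11 = (-1/68*32 + 2*√7) - 455/11 = (-8/17 + 2*√7) - 455/11 = -7823/187 + 2*√7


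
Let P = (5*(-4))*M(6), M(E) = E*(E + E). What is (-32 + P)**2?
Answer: 2166784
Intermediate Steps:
M(E) = 2*E**2 (M(E) = E*(2*E) = 2*E**2)
P = -1440 (P = (5*(-4))*(2*6**2) = -40*36 = -20*72 = -1440)
(-32 + P)**2 = (-32 - 1440)**2 = (-1472)**2 = 2166784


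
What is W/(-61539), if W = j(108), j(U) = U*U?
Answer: -3888/20513 ≈ -0.18954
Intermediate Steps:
j(U) = U²
W = 11664 (W = 108² = 11664)
W/(-61539) = 11664/(-61539) = 11664*(-1/61539) = -3888/20513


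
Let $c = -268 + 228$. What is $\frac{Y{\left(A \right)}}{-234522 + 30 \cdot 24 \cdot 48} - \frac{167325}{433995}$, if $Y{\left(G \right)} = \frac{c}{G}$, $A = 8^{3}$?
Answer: $- \frac{142756726375}{370272034944} \approx -0.38555$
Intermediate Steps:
$c = -40$
$A = 512$
$Y{\left(G \right)} = - \frac{40}{G}$
$\frac{Y{\left(A \right)}}{-234522 + 30 \cdot 24 \cdot 48} - \frac{167325}{433995} = \frac{\left(-40\right) \frac{1}{512}}{-234522 + 30 \cdot 24 \cdot 48} - \frac{167325}{433995} = \frac{\left(-40\right) \frac{1}{512}}{-234522 + 720 \cdot 48} - \frac{11155}{28933} = - \frac{5}{64 \left(-234522 + 34560\right)} - \frac{11155}{28933} = - \frac{5}{64 \left(-199962\right)} - \frac{11155}{28933} = \left(- \frac{5}{64}\right) \left(- \frac{1}{199962}\right) - \frac{11155}{28933} = \frac{5}{12797568} - \frac{11155}{28933} = - \frac{142756726375}{370272034944}$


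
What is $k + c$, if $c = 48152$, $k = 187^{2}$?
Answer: $83121$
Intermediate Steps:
$k = 34969$
$k + c = 34969 + 48152 = 83121$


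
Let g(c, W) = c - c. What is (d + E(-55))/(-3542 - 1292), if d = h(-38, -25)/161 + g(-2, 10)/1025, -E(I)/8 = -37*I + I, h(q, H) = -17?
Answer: 2550257/778274 ≈ 3.2768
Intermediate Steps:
g(c, W) = 0
E(I) = 288*I (E(I) = -8*(-37*I + I) = -(-288)*I = 288*I)
d = -17/161 (d = -17/161 + 0/1025 = -17*1/161 + 0*(1/1025) = -17/161 + 0 = -17/161 ≈ -0.10559)
(d + E(-55))/(-3542 - 1292) = (-17/161 + 288*(-55))/(-3542 - 1292) = (-17/161 - 15840)/(-4834) = -2550257/161*(-1/4834) = 2550257/778274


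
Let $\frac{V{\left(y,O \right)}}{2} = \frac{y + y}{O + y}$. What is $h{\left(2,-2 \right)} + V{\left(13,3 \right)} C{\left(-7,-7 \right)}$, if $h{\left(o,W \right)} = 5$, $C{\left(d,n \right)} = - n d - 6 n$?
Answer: $- \frac{71}{4} \approx -17.75$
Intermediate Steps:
$C{\left(d,n \right)} = - 6 n - d n$ ($C{\left(d,n \right)} = - d n - 6 n = - 6 n - d n$)
$V{\left(y,O \right)} = \frac{4 y}{O + y}$ ($V{\left(y,O \right)} = 2 \frac{y + y}{O + y} = 2 \frac{2 y}{O + y} = \frac{4 y}{O + y}$)
$h{\left(2,-2 \right)} + V{\left(13,3 \right)} C{\left(-7,-7 \right)} = 5 + 4 \cdot 13 \frac{1}{3 + 13} \left(\left(-1\right) \left(-7\right) \left(6 - 7\right)\right) = 5 + 4 \cdot 13 \cdot \frac{1}{16} \left(\left(-1\right) \left(-7\right) \left(-1\right)\right) = 5 + 4 \cdot 13 \cdot \frac{1}{16} \left(-7\right) = 5 + \frac{13}{4} \left(-7\right) = 5 - \frac{91}{4} = - \frac{71}{4}$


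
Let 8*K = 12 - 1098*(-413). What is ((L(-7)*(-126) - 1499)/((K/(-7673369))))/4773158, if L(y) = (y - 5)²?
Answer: 2108083738/3784196379 ≈ 0.55708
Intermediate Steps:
K = 226743/4 (K = (12 - 1098*(-413))/8 = (12 + 453474)/8 = (⅛)*453486 = 226743/4 ≈ 56686.)
L(y) = (-5 + y)²
((L(-7)*(-126) - 1499)/((K/(-7673369))))/4773158 = (((-5 - 7)²*(-126) - 1499)/(((226743/4)/(-7673369))))/4773158 = (((-12)²*(-126) - 1499)/(((226743/4)*(-1/7673369))))*(1/4773158) = ((144*(-126) - 1499)/(-20613/2790316))*(1/4773158) = ((-18144 - 1499)*(-2790316/20613))*(1/4773158) = -19643*(-2790316/20613)*(1/4773158) = (54810177188/20613)*(1/4773158) = 2108083738/3784196379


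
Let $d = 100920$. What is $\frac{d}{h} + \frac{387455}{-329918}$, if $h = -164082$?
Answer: $- \frac{556722505}{311112674} \approx -1.7895$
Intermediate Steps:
$\frac{d}{h} + \frac{387455}{-329918} = \frac{100920}{-164082} + \frac{387455}{-329918} = 100920 \left(- \frac{1}{164082}\right) + 387455 \left(- \frac{1}{329918}\right) = - \frac{580}{943} - \frac{387455}{329918} = - \frac{556722505}{311112674}$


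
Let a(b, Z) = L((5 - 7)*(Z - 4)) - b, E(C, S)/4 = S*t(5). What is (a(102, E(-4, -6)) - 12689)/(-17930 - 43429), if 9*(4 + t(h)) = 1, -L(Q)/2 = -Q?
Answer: 39445/184077 ≈ 0.21429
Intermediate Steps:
L(Q) = 2*Q (L(Q) = -(-2)*Q = 2*Q)
t(h) = -35/9 (t(h) = -4 + (⅑)*1 = -4 + ⅑ = -35/9)
E(C, S) = -140*S/9 (E(C, S) = 4*(S*(-35/9)) = 4*(-35*S/9) = -140*S/9)
a(b, Z) = 16 - b - 4*Z (a(b, Z) = 2*((5 - 7)*(Z - 4)) - b = 2*(-2*(-4 + Z)) - b = 2*(8 - 2*Z) - b = (16 - 4*Z) - b = 16 - b - 4*Z)
(a(102, E(-4, -6)) - 12689)/(-17930 - 43429) = ((16 - 1*102 - (-560)*(-6)/9) - 12689)/(-17930 - 43429) = ((16 - 102 - 4*280/3) - 12689)/(-61359) = ((16 - 102 - 1120/3) - 12689)*(-1/61359) = (-1378/3 - 12689)*(-1/61359) = -39445/3*(-1/61359) = 39445/184077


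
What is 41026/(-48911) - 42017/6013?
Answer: -2301782825/294101843 ≈ -7.8265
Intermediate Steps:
41026/(-48911) - 42017/6013 = 41026*(-1/48911) - 42017*1/6013 = -41026/48911 - 42017/6013 = -2301782825/294101843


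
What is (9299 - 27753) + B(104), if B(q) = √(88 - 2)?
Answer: -18454 + √86 ≈ -18445.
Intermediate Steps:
B(q) = √86
(9299 - 27753) + B(104) = (9299 - 27753) + √86 = -18454 + √86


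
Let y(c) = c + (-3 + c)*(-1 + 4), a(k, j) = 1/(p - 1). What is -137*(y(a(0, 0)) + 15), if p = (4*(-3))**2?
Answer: -118094/143 ≈ -825.83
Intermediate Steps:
p = 144 (p = (-12)**2 = 144)
a(k, j) = 1/143 (a(k, j) = 1/(144 - 1) = 1/143)
y(c) = -9 + 4*c (y(c) = c + (-3 + c)*3 = c + (-9 + 3*c) = -9 + 4*c)
-137*(y(a(0, 0)) + 15) = -137*((-9 + 4*(1/143)) + 15) = -137*((-9 + 4/143) + 15) = -137*(-1283/143 + 15) = -137*862/143 = -118094/143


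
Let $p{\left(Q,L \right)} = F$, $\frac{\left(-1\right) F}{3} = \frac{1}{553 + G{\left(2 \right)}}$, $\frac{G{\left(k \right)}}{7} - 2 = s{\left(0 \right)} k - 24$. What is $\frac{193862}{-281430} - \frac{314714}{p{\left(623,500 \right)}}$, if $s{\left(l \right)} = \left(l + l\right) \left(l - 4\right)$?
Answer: $\frac{5889902310899}{140715} \approx 4.1857 \cdot 10^{7}$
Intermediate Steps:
$s{\left(l \right)} = 2 l \left(-4 + l\right)$
$G{\left(k \right)} = -154$ ($G{\left(k \right)} = 14 + 7 \left(2 \cdot 0 \left(-4 + 0\right) k - 24\right) = 14 + 7 \left(2 \cdot 0 \left(-4\right) k - 24\right) = 14 + 7 \left(0 k - 24\right) = 14 + 7 \left(0 - 24\right) = 14 + 7 \left(-24\right) = 14 - 168 = -154$)
$F = - \frac{1}{133}$ ($F = - \frac{3}{553 - 154} = - \frac{3}{399} = \left(-3\right) \frac{1}{399} = - \frac{1}{133} \approx -0.0075188$)
$p{\left(Q,L \right)} = - \frac{1}{133}$
$\frac{193862}{-281430} - \frac{314714}{p{\left(623,500 \right)}} = \frac{193862}{-281430} - \frac{314714}{- \frac{1}{133}} = 193862 \left(- \frac{1}{281430}\right) - -41856962 = - \frac{96931}{140715} + 41856962 = \frac{5889902310899}{140715}$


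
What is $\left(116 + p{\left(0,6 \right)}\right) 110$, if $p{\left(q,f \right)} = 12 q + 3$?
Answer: $13090$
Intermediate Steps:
$p{\left(q,f \right)} = 3 + 12 q$
$\left(116 + p{\left(0,6 \right)}\right) 110 = \left(116 + \left(3 + 12 \cdot 0\right)\right) 110 = \left(116 + \left(3 + 0\right)\right) 110 = \left(116 + 3\right) 110 = 119 \cdot 110 = 13090$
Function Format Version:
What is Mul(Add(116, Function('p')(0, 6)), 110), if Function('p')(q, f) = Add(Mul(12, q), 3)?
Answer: 13090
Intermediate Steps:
Function('p')(q, f) = Add(3, Mul(12, q))
Mul(Add(116, Function('p')(0, 6)), 110) = Mul(Add(116, Add(3, Mul(12, 0))), 110) = Mul(Add(116, Add(3, 0)), 110) = Mul(Add(116, 3), 110) = Mul(119, 110) = 13090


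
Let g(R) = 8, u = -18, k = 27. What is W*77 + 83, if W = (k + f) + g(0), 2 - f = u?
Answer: 4318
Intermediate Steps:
f = 20 (f = 2 - 1*(-18) = 2 + 18 = 20)
W = 55 (W = (27 + 20) + 8 = 47 + 8 = 55)
W*77 + 83 = 55*77 + 83 = 4235 + 83 = 4318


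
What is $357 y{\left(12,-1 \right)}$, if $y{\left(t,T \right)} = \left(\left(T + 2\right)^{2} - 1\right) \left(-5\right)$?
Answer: $0$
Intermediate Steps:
$y{\left(t,T \right)} = 5 - 5 \left(2 + T\right)^{2}$ ($y{\left(t,T \right)} = \left(\left(2 + T\right)^{2} - 1\right) \left(-5\right) = \left(-1 + \left(2 + T\right)^{2}\right) \left(-5\right) = 5 - 5 \left(2 + T\right)^{2}$)
$357 y{\left(12,-1 \right)} = 357 \left(5 - 5 \left(2 - 1\right)^{2}\right) = 357 \left(5 - 5 \cdot 1^{2}\right) = 357 \left(5 - 5\right) = 357 \cdot 0 = 0$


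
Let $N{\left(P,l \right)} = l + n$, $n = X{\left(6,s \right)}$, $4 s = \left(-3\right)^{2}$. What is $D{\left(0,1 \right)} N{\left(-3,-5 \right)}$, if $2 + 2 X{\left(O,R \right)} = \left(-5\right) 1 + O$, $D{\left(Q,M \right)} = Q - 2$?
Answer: $11$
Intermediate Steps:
$s = \frac{9}{4}$ ($s = \frac{\left(-3\right)^{2}}{4} = \frac{1}{4} \cdot 9 = \frac{9}{4} \approx 2.25$)
$D{\left(Q,M \right)} = -2 + Q$ ($D{\left(Q,M \right)} = Q - 2 = -2 + Q$)
$X{\left(O,R \right)} = - \frac{7}{2} + \frac{O}{2}$ ($X{\left(O,R \right)} = -1 + \frac{\left(-5\right) 1 + O}{2} = -1 + \frac{-5 + O}{2} = -1 + \left(- \frac{5}{2} + \frac{O}{2}\right) = - \frac{7}{2} + \frac{O}{2}$)
$n = - \frac{1}{2}$ ($n = - \frac{7}{2} + \frac{1}{2} \cdot 6 = - \frac{7}{2} + 3 = - \frac{1}{2} \approx -0.5$)
$N{\left(P,l \right)} = - \frac{1}{2} + l$ ($N{\left(P,l \right)} = l - \frac{1}{2} = - \frac{1}{2} + l$)
$D{\left(0,1 \right)} N{\left(-3,-5 \right)} = \left(-2 + 0\right) \left(- \frac{1}{2} - 5\right) = \left(-2\right) \left(- \frac{11}{2}\right) = 11$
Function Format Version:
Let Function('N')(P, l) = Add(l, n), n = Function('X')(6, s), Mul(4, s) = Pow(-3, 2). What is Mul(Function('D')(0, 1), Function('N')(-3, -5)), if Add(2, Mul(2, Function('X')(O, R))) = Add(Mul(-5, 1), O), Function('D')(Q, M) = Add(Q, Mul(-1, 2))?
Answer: 11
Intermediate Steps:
s = Rational(9, 4) (s = Mul(Rational(1, 4), Pow(-3, 2)) = Mul(Rational(1, 4), 9) = Rational(9, 4) ≈ 2.2500)
Function('D')(Q, M) = Add(-2, Q) (Function('D')(Q, M) = Add(Q, -2) = Add(-2, Q))
Function('X')(O, R) = Add(Rational(-7, 2), Mul(Rational(1, 2), O)) (Function('X')(O, R) = Add(-1, Mul(Rational(1, 2), Add(Mul(-5, 1), O))) = Add(-1, Mul(Rational(1, 2), Add(-5, O))) = Add(-1, Add(Rational(-5, 2), Mul(Rational(1, 2), O))) = Add(Rational(-7, 2), Mul(Rational(1, 2), O)))
n = Rational(-1, 2) (n = Add(Rational(-7, 2), Mul(Rational(1, 2), 6)) = Add(Rational(-7, 2), 3) = Rational(-1, 2) ≈ -0.50000)
Function('N')(P, l) = Add(Rational(-1, 2), l) (Function('N')(P, l) = Add(l, Rational(-1, 2)) = Add(Rational(-1, 2), l))
Mul(Function('D')(0, 1), Function('N')(-3, -5)) = Mul(Add(-2, 0), Add(Rational(-1, 2), -5)) = Mul(-2, Rational(-11, 2)) = 11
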